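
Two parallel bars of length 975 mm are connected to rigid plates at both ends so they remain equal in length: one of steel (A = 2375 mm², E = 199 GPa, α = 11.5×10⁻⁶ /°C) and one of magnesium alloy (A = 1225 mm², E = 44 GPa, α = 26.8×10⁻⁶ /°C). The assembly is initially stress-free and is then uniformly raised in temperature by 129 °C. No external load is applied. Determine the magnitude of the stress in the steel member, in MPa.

σ ≈ 40.2 MPa (tensile)

Equilibrium of a rigid end plate with no external load gives equal and opposite internal forces ±P in the two members. Since α_{magnesium alloy} > α_{steel}, heating drives the magnesium alloy into compression and the steel into tension.
Equating the net (thermal + elastic) strains gives |α₁ − α₂|·ΔT = P·[1/(A₁E₁) + 1/(A₂E₂)].
|α₁ − α₂|·ΔT = 15.3×10⁻⁶ × 129 = 0.001974.
1/(A₁E₁) + 1/(A₂E₂) = 1/(2375×199×10³) + 1/(1225×44×10³) = 2.067×10⁻⁸ N⁻¹.
P = 0.001974 / 2.067×10⁻⁸ = 95490 N = 95.49 kN.
σ_{steel} = P/A₁ = 95490/2375 = 40.21 MPa, tensile.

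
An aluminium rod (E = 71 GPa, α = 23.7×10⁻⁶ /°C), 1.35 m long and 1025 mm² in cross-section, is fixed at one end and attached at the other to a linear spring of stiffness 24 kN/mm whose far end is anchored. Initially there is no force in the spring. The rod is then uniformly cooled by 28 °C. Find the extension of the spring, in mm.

δ ≈ 0.62 mm

If the spring were absent the rod would shorten by αΔT L = 23.7×10⁻⁶ × 28 × 1350 = 0.8959 mm.
Let P be the tensile force in the spring. The rod extends elastically by PL/(AE) and the spring stretches by P/k; together these equal δ_free.
So P = δ_free / [L/(AE) + 1/k] = 0.8959 / [ 1350/(1025×71×10³) + 1/(24×10³) ].
P = 0.8959 / 6.022×10⁻⁵ = 14880 N.
Spring extension = P/k = 14880/(24×10³) = 0.6199 mm.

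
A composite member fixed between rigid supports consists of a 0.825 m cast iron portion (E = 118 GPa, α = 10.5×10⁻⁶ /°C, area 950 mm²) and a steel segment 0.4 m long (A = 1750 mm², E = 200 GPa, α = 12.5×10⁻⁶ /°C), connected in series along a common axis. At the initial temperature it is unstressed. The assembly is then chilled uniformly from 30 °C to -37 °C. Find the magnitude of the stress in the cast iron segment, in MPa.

σ ≈ 113 MPa (tensile)

With the walls removed the bar would change length by δ_free = Σ αᵢΔT Lᵢ = 10.5×10⁻⁶×67×825 + 12.5×10⁻⁶×67×400 = 0.9154 mm.
The rigid supports impose zero overall length change; the single axial force P common to all segments must satisfy P Σ Lᵢ/(AᵢEᵢ) = δ_free.
Σ Lᵢ/(AᵢEᵢ) = 825/(950×118×10³) + 400/(1750×200×10³) = 8.502×10⁻⁶ mm/N.
So P = 0.9154 / 8.502×10⁻⁶ = 107.7 kN, tensile.
σ_{cast iron} = P / A = 107700 / 950 = 113.3 MPa.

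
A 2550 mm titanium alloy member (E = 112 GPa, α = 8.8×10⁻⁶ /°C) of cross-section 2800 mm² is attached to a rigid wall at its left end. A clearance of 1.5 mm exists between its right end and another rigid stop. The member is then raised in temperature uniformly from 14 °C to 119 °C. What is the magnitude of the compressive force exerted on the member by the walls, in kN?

Free thermal elongation = αΔT L = 8.8×10⁻⁶ × 105 × 2550 = 2.356 mm.
This exceeds the 1.5 mm gap, so the wall pushes back. The portion of expansion that must be recovered elastically is δ_free − gap = 2.356 − 1.5 = 0.8562 mm.
So σ = E(δ_free − g)/L = 112×10³ × 0.8562/2550 = 37.61 MPa.
Force on the wall = σA = 37.61 × 2800 mm² = 105.3 kN.

P ≈ 105 kN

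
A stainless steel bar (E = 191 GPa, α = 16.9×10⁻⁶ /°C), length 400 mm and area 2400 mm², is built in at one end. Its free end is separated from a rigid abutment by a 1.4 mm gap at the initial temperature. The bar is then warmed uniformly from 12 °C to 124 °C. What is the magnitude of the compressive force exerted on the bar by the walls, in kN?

Unrestrained expansion: δ_free = αΔT L = 16.9×10⁻⁶ × 112 × 400 = 0.7571 mm.
This is smaller than the 1.4 mm clearance, so the bar expands freely without reaching the stop — the stress is zero.

P ≈ 0 kN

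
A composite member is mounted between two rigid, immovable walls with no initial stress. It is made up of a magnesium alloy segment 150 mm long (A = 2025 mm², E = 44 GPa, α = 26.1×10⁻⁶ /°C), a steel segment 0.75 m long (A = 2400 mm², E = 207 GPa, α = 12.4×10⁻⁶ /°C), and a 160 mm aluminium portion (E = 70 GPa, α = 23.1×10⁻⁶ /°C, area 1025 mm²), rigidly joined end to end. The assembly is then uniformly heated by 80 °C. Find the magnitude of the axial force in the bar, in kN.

P ≈ 249 kN (compressive)

If the supports were absent, the total length change would be Σ αᵢΔT Lᵢ = 26.1×10⁻⁶×80×150 + 12.4×10⁻⁶×80×750 + 23.1×10⁻⁶×80×160 = 1.353 mm.
The walls prevent any net length change, so an axial force P (same in every segment) develops. Compatibility: P · Σ Lᵢ/(AᵢEᵢ) = δ_free.
The series flexibility is Σ Lᵢ/(AᵢEᵢ) = 150/(2025×44×10³) + 750/(2400×207×10³) + 160/(1025×70×10³) = 5.423×10⁻⁶ mm/N.
P = 1.353 / 5.423×10⁻⁶ = 249500 N = 249.5 kN, compressive.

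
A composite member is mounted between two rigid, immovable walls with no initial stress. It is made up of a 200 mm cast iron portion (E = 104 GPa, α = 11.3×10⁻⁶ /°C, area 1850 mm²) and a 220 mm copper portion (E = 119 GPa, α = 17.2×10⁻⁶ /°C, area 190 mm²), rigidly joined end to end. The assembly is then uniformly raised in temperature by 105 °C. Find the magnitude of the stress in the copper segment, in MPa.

Free thermal expansion of the whole bar: Σ αᵢΔT Lᵢ = 11.3×10⁻⁶×105×200 + 17.2×10⁻⁶×105×220 = 0.6346 mm.
Since the ends are fixed, an axial force P builds up, equal in every segment, with P · Σ Lᵢ/(AᵢEᵢ) = δ_free.
The series flexibility is Σ Lᵢ/(AᵢEᵢ) = 200/(1850×104×10³) + 220/(190×119×10³) = 1.077×10⁻⁵ mm/N.
Hence P = δ_free / Σ(L/AE) = 0.6346/1.077×10⁻⁵ = 58.93 kN (compressive).
σ_{copper} = P / A = 58930 / 190 = 310.1 MPa.

σ ≈ 310 MPa (compressive)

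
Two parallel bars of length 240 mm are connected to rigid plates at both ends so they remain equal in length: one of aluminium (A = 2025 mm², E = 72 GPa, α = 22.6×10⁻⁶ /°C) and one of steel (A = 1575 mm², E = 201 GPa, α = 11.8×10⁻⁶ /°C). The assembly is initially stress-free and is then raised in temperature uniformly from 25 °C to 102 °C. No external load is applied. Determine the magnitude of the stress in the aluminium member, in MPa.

The aluminium has the larger α, so on heating it would change length more than the steel if both were free. The rigid plates force a common final length, so the aluminium is put into compression and the steel into tension, with equal and opposite forces P (no external load).
Setting the final lengths equal and cancelling L: (α₁ − α₂)ΔT = P/(A₁E₁) + P/(A₂E₂).
|α₁ − α₂|·ΔT = 10.8×10⁻⁶ × 77 = 0.0008316.
1/(A₁E₁) + 1/(A₂E₂) = 1/(2025×72×10³) + 1/(1575×201×10³) = 1.002×10⁻⁸ N⁻¹.
P = 0.0008316 / 1.002×10⁻⁸ = 83010 N = 83.01 kN.
σ_{aluminium} = P/A₁ = 83010/2025 = 40.99 MPa, compressive.

σ ≈ 41 MPa (compressive)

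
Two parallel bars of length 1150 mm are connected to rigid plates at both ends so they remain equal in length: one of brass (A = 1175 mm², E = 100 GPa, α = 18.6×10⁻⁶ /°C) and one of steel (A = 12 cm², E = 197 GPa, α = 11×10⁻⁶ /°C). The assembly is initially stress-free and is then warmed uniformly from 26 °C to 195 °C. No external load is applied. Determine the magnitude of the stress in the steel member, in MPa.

σ ≈ 84 MPa (tensile)

The brass has the larger α, so on heating it would change length more than the steel if both were free. The rigid plates force a common final length, so the brass is put into compression and the steel into tension, with equal and opposite forces P (no external load).
Equating the net (thermal + elastic) strains gives |α₁ − α₂|·ΔT = P·[1/(A₁E₁) + 1/(A₂E₂)].
|α₁ − α₂|·ΔT = 7.6×10⁻⁶ × 169 = 0.001284.
1/(A₁E₁) + 1/(A₂E₂) = 1/(1175×100×10³) + 1/(1200×197×10³) = 1.274×10⁻⁸ N⁻¹.
P = 0.001284 / 1.274×10⁻⁸ = 100800 N = 100.8 kN.
σ_{steel} = P/A₂ = 100800/1200 = 84.01 MPa, tensile.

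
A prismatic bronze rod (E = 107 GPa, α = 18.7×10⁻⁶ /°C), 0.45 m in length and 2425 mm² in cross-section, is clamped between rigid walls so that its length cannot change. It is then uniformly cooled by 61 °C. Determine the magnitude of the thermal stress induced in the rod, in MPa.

The supports are rigid, so the total axial strain is zero. The restrained thermal strain is ε = αΔT = 18.7×10⁻⁶ × 61 = 1140.7×10⁻⁶.
The stress required to suppress this strain is σ = Eε = 107×10³ × 1140.7×10⁻⁶ = 122.1 MPa, tensile since the rod is trying to contract.

σ ≈ 122 MPa (tensile)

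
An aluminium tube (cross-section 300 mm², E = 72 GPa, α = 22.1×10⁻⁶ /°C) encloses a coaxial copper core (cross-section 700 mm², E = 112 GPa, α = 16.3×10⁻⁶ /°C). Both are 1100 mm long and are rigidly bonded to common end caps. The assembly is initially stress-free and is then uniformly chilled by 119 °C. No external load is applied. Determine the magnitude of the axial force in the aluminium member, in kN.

Both members must finish at the same length. With the larger α, the aluminium tends to over-contract; the plates restrain it, putting the aluminium in tension and the copper in compression. With no external load the two internal forces are equal and opposite, magnitude P.
Equating the net (thermal + elastic) strains gives |α₁ − α₂|·ΔT = P·[1/(A₁E₁) + 1/(A₂E₂)].
|α₁ − α₂|·ΔT = 5.8×10⁻⁶ × 119 = 0.0006902.
1/(A₁E₁) + 1/(A₂E₂) = 1/(300×72×10³) + 1/(700×112×10³) = 5.905×10⁻⁸ N⁻¹.
So P = 0.0006902 / 5.905×10⁻⁸ = 11.69 kN.

P ≈ 11.7 kN (tensile in the aluminium)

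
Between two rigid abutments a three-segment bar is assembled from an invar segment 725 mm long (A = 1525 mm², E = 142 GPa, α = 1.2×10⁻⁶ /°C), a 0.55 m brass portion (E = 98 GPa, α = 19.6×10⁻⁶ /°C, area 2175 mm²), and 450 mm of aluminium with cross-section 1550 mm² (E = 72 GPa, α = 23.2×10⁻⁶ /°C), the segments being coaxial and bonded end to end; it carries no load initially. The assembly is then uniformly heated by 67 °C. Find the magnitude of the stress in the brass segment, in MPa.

σ ≈ 68.3 MPa (compressive)

If the supports were absent, the total length change would be Σ αᵢΔT Lᵢ = 1.2×10⁻⁶×67×725 + 19.6×10⁻⁶×67×550 + 23.2×10⁻⁶×67×450 = 1.48 mm.
The rigid supports impose zero overall length change; the single axial force P common to all segments must satisfy P Σ Lᵢ/(AᵢEᵢ) = δ_free.
The series flexibility is Σ Lᵢ/(AᵢEᵢ) = 725/(1525×142×10³) + 550/(2175×98×10³) + 450/(1550×72×10³) = 9.961×10⁻⁶ mm/N.
So P = 1.48 / 9.961×10⁻⁶ = 148.6 kN, compressive.
σ_{brass} = P / A = 148600 / 2175 = 68.32 MPa.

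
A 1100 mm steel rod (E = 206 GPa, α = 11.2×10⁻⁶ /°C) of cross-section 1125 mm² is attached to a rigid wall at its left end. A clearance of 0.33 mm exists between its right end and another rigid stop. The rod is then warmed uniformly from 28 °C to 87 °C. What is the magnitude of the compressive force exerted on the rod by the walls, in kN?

Free thermal elongation = αΔT L = 11.2×10⁻⁶ × 59 × 1100 = 0.7269 mm.
After closing the 0.33 mm clearance, 0.7269 − 0.33 = 0.3969 mm of expansion remains to be suppressed by the wall.
Compatibility: PL/(AE) = 0.3969 mm, so σ = P/A = E × (0.3969/1100) = 74.32 MPa.
Force on the wall = σA = 74.32 × 1125 mm² = 83.62 kN.

P ≈ 83.6 kN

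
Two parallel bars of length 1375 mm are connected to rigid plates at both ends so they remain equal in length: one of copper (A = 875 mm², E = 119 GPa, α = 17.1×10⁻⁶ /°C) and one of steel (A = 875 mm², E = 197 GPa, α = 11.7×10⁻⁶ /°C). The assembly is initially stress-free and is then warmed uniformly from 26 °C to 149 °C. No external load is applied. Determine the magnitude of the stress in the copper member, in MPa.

The copper has the larger α, so on heating it would change length more than the steel if both were free. The rigid plates force a common final length, so the copper is put into compression and the steel into tension, with equal and opposite forces P (no external load).
Setting the final lengths equal and cancelling L: (α₁ − α₂)ΔT = P/(A₁E₁) + P/(A₂E₂).
|α₁ − α₂|·ΔT = 5.4×10⁻⁶ × 123 = 0.0006642.
1/(A₁E₁) + 1/(A₂E₂) = 1/(875×119×10³) + 1/(875×197×10³) = 1.541×10⁻⁸ N⁻¹.
So P = 0.0006642 / 1.541×10⁻⁸ = 43.12 kN.
σ_{copper} = P/A₁ = 43120/875 = 49.27 MPa, compressive.

σ ≈ 49.3 MPa (compressive)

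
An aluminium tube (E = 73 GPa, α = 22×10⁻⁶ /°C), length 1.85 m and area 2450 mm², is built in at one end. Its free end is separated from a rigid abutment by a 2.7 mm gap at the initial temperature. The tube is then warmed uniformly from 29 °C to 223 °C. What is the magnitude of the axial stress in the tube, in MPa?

If the wall were absent the tube would grow by αΔT L = 22×10⁻⁶ × 194 × 1850 = 7.896 mm.
The gap closes (δ_free > 2.7 mm) and the wall then resists a further 7.896 − 2.7 = 5.196 mm of expansion.
Compatibility: PL/(AE) = 5.196 mm, so σ = P/A = E × (5.196/1850) = 205 MPa.

σ ≈ 205 MPa (compressive)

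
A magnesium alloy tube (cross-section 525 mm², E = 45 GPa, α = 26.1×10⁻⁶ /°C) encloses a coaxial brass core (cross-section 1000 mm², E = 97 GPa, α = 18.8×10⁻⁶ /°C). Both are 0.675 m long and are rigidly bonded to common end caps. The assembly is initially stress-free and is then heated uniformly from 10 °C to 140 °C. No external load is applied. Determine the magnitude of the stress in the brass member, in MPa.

The magnesium alloy has the larger α, so on heating it would change length more than the brass if both were free. The rigid plates force a common final length, so the magnesium alloy is put into compression and the brass into tension, with equal and opposite forces P (no external load).
Equating the net (thermal + elastic) strains gives |α₁ − α₂|·ΔT = P·[1/(A₁E₁) + 1/(A₂E₂)].
|α₁ − α₂|·ΔT = 7.3×10⁻⁶ × 130 = 0.000949.
1/(A₁E₁) + 1/(A₂E₂) = 1/(525×45×10³) + 1/(1000×97×10³) = 5.264×10⁻⁸ N⁻¹.
So P = 0.000949 / 5.264×10⁻⁸ = 18.03 kN.
σ_{brass} = P/A₂ = 18030/1000 = 18.03 MPa, tensile.

σ ≈ 18 MPa (tensile)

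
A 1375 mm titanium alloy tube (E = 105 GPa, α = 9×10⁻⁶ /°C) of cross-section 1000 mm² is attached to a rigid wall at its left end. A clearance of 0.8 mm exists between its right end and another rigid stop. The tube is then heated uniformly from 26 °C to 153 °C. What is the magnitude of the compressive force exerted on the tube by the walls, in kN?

Unrestrained expansion: δ_free = αΔT L = 9×10⁻⁶ × 127 × 1375 = 1.572 mm.
This exceeds the 0.8 mm gap, so the wall pushes back. The portion of expansion that must be recovered elastically is δ_free − gap = 1.572 − 0.8 = 0.7716 mm.
Compatibility: PL/(AE) = 0.7716 mm, so σ = P/A = E × (0.7716/1375) = 58.92 MPa.
Force on the wall = σA = 58.92 × 1000 mm² = 58.92 kN.

P ≈ 58.9 kN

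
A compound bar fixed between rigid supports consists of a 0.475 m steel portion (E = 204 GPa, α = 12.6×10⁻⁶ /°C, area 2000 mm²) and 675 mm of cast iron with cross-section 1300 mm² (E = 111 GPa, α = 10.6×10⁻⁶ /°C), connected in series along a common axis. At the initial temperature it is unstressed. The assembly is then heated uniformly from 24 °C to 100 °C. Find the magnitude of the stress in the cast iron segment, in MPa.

σ ≈ 131 MPa (compressive)

Free thermal expansion of the whole bar: Σ αᵢΔT Lᵢ = 12.6×10⁻⁶×76×475 + 10.6×10⁻⁶×76×675 = 0.9986 mm.
The walls prevent any net length change, so an axial force P (same in every segment) develops. Compatibility: P · Σ Lᵢ/(AᵢEᵢ) = δ_free.
The series flexibility is Σ Lᵢ/(AᵢEᵢ) = 475/(2000×204×10³) + 675/(1300×111×10³) = 5.842×10⁻⁶ mm/N.
Hence P = δ_free / Σ(L/AE) = 0.9986/5.842×10⁻⁶ = 170.9 kN (compressive).
σ_{cast iron} = P / A = 170900 / 1300 = 131.5 MPa.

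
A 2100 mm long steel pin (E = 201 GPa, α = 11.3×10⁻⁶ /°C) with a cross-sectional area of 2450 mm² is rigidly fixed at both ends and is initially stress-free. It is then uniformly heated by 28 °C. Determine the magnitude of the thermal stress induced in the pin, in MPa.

σ ≈ 63.6 MPa (compressive)

Because both ends are immovable the net strain is zero, and the suppressed thermal strain is αΔT = 11.3×10⁻⁶ × 28 = 316.4×10⁻⁶.
σ = EαΔT = 201×10³ × 11.3×10⁻⁶ × 28 = 63.6 MPa (compressive; the pin is trying to expand).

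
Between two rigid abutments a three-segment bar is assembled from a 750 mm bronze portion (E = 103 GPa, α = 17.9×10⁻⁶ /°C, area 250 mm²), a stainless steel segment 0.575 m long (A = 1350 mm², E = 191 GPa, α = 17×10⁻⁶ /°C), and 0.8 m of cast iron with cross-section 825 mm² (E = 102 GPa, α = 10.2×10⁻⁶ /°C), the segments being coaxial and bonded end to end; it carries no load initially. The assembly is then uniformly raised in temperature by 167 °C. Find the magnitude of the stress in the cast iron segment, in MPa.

σ ≈ 155 MPa (compressive)

If the supports were absent, the total length change would be Σ αᵢΔT Lᵢ = 17.9×10⁻⁶×167×750 + 17×10⁻⁶×167×575 + 10.2×10⁻⁶×167×800 = 5.237 mm.
Since the ends are fixed, an axial force P builds up, equal in every segment, with P · Σ Lᵢ/(AᵢEᵢ) = δ_free.
The series flexibility is Σ Lᵢ/(AᵢEᵢ) = 750/(250×103×10³) + 575/(1350×191×10³) + 800/(825×102×10³) = 4.086×10⁻⁵ mm/N.
So P = 5.237 / 4.086×10⁻⁵ = 128.2 kN, compressive.
σ_{cast iron} = P / A = 128200 / 825 = 155.3 MPa.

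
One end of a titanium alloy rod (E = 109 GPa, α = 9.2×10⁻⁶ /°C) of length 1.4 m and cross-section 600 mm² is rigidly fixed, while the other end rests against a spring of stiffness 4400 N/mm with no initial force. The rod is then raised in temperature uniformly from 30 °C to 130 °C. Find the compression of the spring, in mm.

If the spring were absent the rod would lengthen by αΔT L = 9.2×10⁻⁶ × 100 × 1400 = 1.288 mm.
Let P be the compressive force at the spring. The rod shortens elastically by PL/(AE) and the spring compresses by P/k; together these equal δ_free.
So P = δ_free / [L/(AE) + 1/k] = 1.288 / [ 1400/(600×109×10³) + 1/(4400) ].
P = 1.288 / 0.0002487 = 5179 N.
Spring compression = P/k = 5179/(4400) = 1.177 mm.

δ ≈ 1.18 mm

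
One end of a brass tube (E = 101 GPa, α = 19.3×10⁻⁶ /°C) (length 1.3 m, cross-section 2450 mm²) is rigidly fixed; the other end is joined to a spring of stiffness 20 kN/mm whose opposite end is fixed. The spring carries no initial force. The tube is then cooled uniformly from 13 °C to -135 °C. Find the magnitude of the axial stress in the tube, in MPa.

σ ≈ 27.4 MPa (tensile)

Free thermal contraction: δ_free = αΔT L = 19.3×10⁻⁶ × 148 × 1300 = 3.713 mm.
With a force P in the spring, the elastic change of the tube is PL/(AE) and that of the spring is P/k; compatibility requires their sum to equal δ_free.
P [ L/(AE) + 1/k ] = δ_free → P [ 1300/(2450×101×10³) + 1/(20×10³) ] = 3.713.
P = 3.713 / 5.525×10⁻⁵ = 67210 N.
σ = P/A = 67210/2450 = 27.43 MPa.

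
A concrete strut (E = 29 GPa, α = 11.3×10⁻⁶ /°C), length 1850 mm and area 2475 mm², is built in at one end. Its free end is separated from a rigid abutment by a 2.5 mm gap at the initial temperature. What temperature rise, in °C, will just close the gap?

Contact occurs when the free expansion equals the gap: αΔT L = 2.5 mm.
ΔT = 2.5 / (11.3×10⁻⁶ × 1850) = 119.6 °C.

ΔT ≈ 120 °C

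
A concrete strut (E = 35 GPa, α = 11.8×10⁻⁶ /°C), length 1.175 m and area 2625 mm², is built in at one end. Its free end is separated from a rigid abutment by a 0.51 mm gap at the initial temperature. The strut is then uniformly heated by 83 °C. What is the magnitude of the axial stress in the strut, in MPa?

σ ≈ 19.1 MPa (compressive)

Unrestrained expansion: δ_free = αΔT L = 11.8×10⁻⁶ × 83 × 1175 = 1.151 mm.
This exceeds the 0.51 mm gap, so the wall pushes back. The portion of expansion that must be recovered elastically is δ_free − gap = 1.151 − 0.51 = 0.6408 mm.
Compatibility: PL/(AE) = 0.6408 mm, so σ = P/A = E × (0.6408/1175) = 19.09 MPa.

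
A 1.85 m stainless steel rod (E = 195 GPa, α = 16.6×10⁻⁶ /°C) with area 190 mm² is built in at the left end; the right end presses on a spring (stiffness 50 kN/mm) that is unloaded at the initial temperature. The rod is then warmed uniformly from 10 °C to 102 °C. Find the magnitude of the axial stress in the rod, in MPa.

σ ≈ 213 MPa (compressive)

If the spring were absent the rod would lengthen by αΔT L = 16.6×10⁻⁶ × 92 × 1850 = 2.825 mm.
Let P be the compressive force at the spring. The rod shortens elastically by PL/(AE) and the spring compresses by P/k; together these equal δ_free.
So P = δ_free / [L/(AE) + 1/k] = 2.825 / [ 1850/(190×195×10³) + 1/(50×10³) ].
P = 2.825 / 6.993×10⁻⁵ = 40400 N.
σ = P/A = 40400/190 = 212.6 MPa.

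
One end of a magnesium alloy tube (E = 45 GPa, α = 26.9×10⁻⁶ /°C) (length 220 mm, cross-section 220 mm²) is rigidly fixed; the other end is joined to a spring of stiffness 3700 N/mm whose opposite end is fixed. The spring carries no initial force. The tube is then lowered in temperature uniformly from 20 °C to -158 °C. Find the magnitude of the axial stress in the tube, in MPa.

If the spring were absent the tube would shorten by αΔT L = 26.9×10⁻⁶ × 178 × 220 = 1.053 mm.
With a force P in the spring, the elastic change of the tube is PL/(AE) and that of the spring is P/k; compatibility requires their sum to equal δ_free.
So P = δ_free / [L/(AE) + 1/k] = 1.053 / [ 220/(220×45×10³) + 1/(3700) ].
P = 1.053 / 0.0002925 = 3601 N.
σ = P/A = 3601/220 = 16.37 MPa.

σ ≈ 16.4 MPa (tensile)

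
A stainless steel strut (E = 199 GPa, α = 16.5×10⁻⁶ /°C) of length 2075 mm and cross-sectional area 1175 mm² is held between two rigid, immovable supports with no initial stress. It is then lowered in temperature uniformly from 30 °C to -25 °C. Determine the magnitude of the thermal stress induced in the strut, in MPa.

With length fixed, the mechanical strain must cancel the thermal strain αΔT = 16.5×10⁻⁶ × 55 = 907.5×10⁻⁶.
σ = EαΔT = 199×10³ × 16.5×10⁻⁶ × 55 = 180.6 MPa (tensile; the strut is trying to contract).

σ ≈ 181 MPa (tensile)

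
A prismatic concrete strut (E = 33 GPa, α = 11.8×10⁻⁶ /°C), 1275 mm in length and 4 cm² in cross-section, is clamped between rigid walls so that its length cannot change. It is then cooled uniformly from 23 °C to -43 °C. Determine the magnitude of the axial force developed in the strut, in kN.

Full restraint means ε = 0, so the stress is σ = EαΔT = 33×10³ × 11.8×10⁻⁶ × 66 = 25.7 MPa.
Then P = σA = 25.7 × 400 mm² = 10.28 kN, tensile.

P ≈ 10.3 kN (tensile)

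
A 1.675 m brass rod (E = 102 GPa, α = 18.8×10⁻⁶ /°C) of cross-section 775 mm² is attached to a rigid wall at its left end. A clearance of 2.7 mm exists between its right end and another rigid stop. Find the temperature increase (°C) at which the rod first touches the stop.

The gap closes when αΔT L = 2.7 mm, since the rod is still unstressed at that instant.
ΔT = 2.7 / (18.8×10⁻⁶ × 1675) = 85.74 °C.

ΔT ≈ 85.7 °C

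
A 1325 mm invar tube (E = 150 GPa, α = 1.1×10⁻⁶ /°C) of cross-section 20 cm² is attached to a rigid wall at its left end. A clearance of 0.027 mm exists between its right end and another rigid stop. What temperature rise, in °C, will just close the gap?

ΔT ≈ 18.5 °C

Contact occurs when the free expansion equals the gap: αΔT L = 0.027 mm.
ΔT = 0.027 / (1.1×10⁻⁶ × 1325) = 18.52 °C.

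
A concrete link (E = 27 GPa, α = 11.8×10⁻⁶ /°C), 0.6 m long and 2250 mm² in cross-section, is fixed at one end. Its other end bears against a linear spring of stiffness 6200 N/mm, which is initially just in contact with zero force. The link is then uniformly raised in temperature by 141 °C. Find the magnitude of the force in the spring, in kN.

P ≈ 5.83 kN

The unrestrained thermal change is αΔT L = 11.8×10⁻⁶ × 141 × 600 = 0.9983 mm.
Let P be the compressive force at the spring. The link shortens elastically by PL/(AE) and the spring compresses by P/k; together these equal δ_free.
P [ L/(AE) + 1/k ] = δ_free → P [ 600/(2250×27×10³) + 1/(6200) ] = 0.9983.
P = 0.9983 / 0.0001712 = 5832 N.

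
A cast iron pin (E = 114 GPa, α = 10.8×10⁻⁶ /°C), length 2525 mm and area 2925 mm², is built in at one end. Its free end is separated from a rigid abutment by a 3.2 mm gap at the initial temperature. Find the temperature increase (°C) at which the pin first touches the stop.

ΔT ≈ 117 °C

The gap closes when αΔT L = 3.2 mm, since the pin is still unstressed at that instant.
ΔT = 3.2 / (10.8×10⁻⁶ × 2525) = 117.3 °C.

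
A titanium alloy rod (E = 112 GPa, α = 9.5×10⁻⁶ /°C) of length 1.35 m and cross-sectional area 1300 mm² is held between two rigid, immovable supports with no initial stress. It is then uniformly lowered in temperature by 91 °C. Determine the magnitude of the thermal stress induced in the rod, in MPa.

σ ≈ 96.8 MPa (tensile)

The supports are rigid, so the total axial strain is zero. The restrained thermal strain is ε = αΔT = 9.5×10⁻⁶ × 91 = 864.5×10⁻⁶.
σ = EαΔT = 112×10³ × 9.5×10⁻⁶ × 91 = 96.82 MPa (tensile; the rod is trying to contract).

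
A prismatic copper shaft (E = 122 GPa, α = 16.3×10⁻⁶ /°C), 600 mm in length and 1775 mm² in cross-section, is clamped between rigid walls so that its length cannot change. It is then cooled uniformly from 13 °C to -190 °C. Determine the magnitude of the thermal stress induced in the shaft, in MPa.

The supports are rigid, so the total axial strain is zero. The restrained thermal strain is ε = αΔT = 16.3×10⁻⁶ × 203 = 3308.9×10⁻⁶.
σ = EαΔT = 122×10³ × 16.3×10⁻⁶ × 203 = 403.7 MPa (tensile; the shaft is trying to contract).

σ ≈ 404 MPa (tensile)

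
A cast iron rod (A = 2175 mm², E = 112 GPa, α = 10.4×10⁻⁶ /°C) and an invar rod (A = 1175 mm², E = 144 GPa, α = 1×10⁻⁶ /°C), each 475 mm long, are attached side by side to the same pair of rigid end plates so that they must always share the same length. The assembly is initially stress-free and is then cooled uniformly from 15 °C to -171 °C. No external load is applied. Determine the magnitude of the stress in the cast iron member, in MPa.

Equilibrium of a rigid end plate with no external load gives equal and opposite internal forces ±P in the two members. Since α_{cast iron} > α_{invar}, cooling drives the cast iron into tension and the invar into compression.
Equating the net (thermal + elastic) strains gives |α₁ − α₂|·ΔT = P·[1/(A₁E₁) + 1/(A₂E₂)].
|α₁ − α₂|·ΔT = 9.4×10⁻⁶ × 186 = 0.001748.
1/(A₁E₁) + 1/(A₂E₂) = 1/(2175×112×10³) + 1/(1175×144×10³) = 1.002×10⁻⁸ N⁻¹.
P = 0.001748 / 1.002×10⁻⁸ = 174600 N = 174.6 kN.
σ_{cast iron} = P/A₁ = 174600/2175 = 80.26 MPa, tensile.

σ ≈ 80.3 MPa (tensile)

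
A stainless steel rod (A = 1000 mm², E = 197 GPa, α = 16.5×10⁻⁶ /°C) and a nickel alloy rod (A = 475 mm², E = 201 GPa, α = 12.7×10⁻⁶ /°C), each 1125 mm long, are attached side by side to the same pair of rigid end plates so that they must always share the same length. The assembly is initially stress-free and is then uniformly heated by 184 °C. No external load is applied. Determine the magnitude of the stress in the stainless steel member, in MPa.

σ ≈ 45 MPa (compressive)

Both members must finish at the same length. With the larger α, the stainless steel tends to over-expand; the plates restrain it, putting the stainless steel in compression and the nickel alloy in tension. With no external load the two internal forces are equal and opposite, magnitude P.
Setting the final lengths equal and cancelling L: (α₁ − α₂)ΔT = P/(A₁E₁) + P/(A₂E₂).
|α₁ − α₂|·ΔT = 3.8×10⁻⁶ × 184 = 0.0006992.
1/(A₁E₁) + 1/(A₂E₂) = 1/(1000×197×10³) + 1/(475×201×10³) = 1.555×10⁻⁸ N⁻¹.
So P = 0.0006992 / 1.555×10⁻⁸ = 44.96 kN.
σ_{stainless steel} = P/A₁ = 44960/1000 = 44.96 MPa, compressive.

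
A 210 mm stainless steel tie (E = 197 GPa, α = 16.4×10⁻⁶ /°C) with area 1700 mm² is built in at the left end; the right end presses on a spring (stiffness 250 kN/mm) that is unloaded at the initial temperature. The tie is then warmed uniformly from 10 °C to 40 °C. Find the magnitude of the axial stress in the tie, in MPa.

σ ≈ 13.1 MPa (compressive)

The unrestrained thermal change is αΔT L = 16.4×10⁻⁶ × 30 × 210 = 0.1033 mm.
With a force P in the spring, the elastic change of the tie is PL/(AE) and that of the spring is P/k; compatibility requires their sum to equal δ_free.
P [ L/(AE) + 1/k ] = δ_free → P [ 210/(1700×197×10³) + 1/(250×10³) ] = 0.1033.
P = 0.1033 / 4.627×10⁻⁶ = 22330 N.
σ = P/A = 22330/1700 = 13.14 MPa.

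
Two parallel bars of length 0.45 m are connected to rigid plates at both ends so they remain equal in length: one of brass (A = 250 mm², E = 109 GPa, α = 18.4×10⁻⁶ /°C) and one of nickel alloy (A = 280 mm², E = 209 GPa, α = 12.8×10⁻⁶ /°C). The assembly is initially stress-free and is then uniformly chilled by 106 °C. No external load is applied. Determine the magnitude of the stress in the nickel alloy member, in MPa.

σ ≈ 39.4 MPa (compressive)

Equilibrium of a rigid end plate with no external load gives equal and opposite internal forces ±P in the two members. Since α_{brass} > α_{nickel alloy}, cooling drives the brass into tension and the nickel alloy into compression.
Equating the net (thermal + elastic) strains gives |α₁ − α₂|·ΔT = P·[1/(A₁E₁) + 1/(A₂E₂)].
|α₁ − α₂|·ΔT = 5.6×10⁻⁶ × 106 = 0.0005936.
1/(A₁E₁) + 1/(A₂E₂) = 1/(250×109×10³) + 1/(280×209×10³) = 5.379×10⁻⁸ N⁻¹.
So P = 0.0005936 / 5.379×10⁻⁸ = 11.04 kN.
σ_{nickel alloy} = P/A₂ = 11040/280 = 39.42 MPa, compressive.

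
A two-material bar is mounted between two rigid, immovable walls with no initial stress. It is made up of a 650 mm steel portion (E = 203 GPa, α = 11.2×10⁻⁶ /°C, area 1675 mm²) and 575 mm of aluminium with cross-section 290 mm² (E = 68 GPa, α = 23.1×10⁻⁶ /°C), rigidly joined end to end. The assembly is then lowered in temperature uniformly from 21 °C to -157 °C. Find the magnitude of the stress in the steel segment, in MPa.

With the walls removed the bar would change length by δ_free = Σ αᵢΔT Lᵢ = 11.2×10⁻⁶×178×650 + 23.1×10⁻⁶×178×575 = 3.66 mm.
The rigid supports impose zero overall length change; the single axial force P common to all segments must satisfy P Σ Lᵢ/(AᵢEᵢ) = δ_free.
The series flexibility is Σ Lᵢ/(AᵢEᵢ) = 650/(1675×203×10³) + 575/(290×68×10³) = 3.107×10⁻⁵ mm/N.
Hence P = δ_free / Σ(L/AE) = 3.66/3.107×10⁻⁵ = 117.8 kN (tensile).
σ_{steel} = P / A = 117800 / 1675 = 70.33 MPa.

σ ≈ 70.3 MPa (tensile)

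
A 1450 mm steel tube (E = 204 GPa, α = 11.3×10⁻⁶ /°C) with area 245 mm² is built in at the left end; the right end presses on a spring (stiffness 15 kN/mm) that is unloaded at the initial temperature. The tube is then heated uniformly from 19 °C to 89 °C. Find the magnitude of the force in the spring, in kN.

P ≈ 12 kN

The unrestrained thermal change is αΔT L = 11.3×10⁻⁶ × 70 × 1450 = 1.147 mm.
With a force P in the spring, the elastic change of the tube is PL/(AE) and that of the spring is P/k; compatibility requires their sum to equal δ_free.
So P = δ_free / [L/(AE) + 1/k] = 1.147 / [ 1450/(245×204×10³) + 1/(15×10³) ].
P = 1.147 / 9.568×10⁻⁵ = 11990 N.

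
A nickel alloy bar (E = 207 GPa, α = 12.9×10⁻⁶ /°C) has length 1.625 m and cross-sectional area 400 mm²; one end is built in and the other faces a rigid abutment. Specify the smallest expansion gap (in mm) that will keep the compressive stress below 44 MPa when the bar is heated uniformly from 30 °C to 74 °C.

Free expansion if unrestrained: δ_free = αΔT L = 12.9×10⁻⁶ × 44 × 1625 = 0.9224 mm.
A stress of 44 MPa corresponds to the wall pushing the bar back by σL/E = 44×1625/(207×10³) = 0.3454 mm.
The gap must absorb the remainder: g_min = 0.9224 − 0.3454 = 0.5769 mm.

g ≈ 0.577 mm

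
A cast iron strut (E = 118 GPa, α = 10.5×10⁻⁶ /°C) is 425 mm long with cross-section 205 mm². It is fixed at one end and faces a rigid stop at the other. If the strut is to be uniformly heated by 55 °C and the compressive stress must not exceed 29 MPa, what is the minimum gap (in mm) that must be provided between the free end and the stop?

g ≈ 0.141 mm

With no wall the strut would lengthen by αΔT L = 10.5×10⁻⁶ × 55 × 425 = 0.2454 mm.
A stress of 29 MPa corresponds to the wall pushing the strut back by σL/E = 29×425/(118×10³) = 0.1044 mm.
So the gap has to take up the difference, g_min = δ_free − σL/E = 0.2454 − 0.1044 = 0.141 mm.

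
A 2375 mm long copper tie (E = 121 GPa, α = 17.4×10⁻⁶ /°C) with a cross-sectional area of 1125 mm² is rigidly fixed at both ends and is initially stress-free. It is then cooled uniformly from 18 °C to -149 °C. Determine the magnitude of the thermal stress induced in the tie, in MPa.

The supports are rigid, so the total axial strain is zero. The restrained thermal strain is ε = αΔT = 17.4×10⁻⁶ × 167 = 2905.8×10⁻⁶.
The stress required to suppress this strain is σ = Eε = 121×10³ × 2905.8×10⁻⁶ = 351.6 MPa, tensile since the tie is trying to contract.

σ ≈ 352 MPa (tensile)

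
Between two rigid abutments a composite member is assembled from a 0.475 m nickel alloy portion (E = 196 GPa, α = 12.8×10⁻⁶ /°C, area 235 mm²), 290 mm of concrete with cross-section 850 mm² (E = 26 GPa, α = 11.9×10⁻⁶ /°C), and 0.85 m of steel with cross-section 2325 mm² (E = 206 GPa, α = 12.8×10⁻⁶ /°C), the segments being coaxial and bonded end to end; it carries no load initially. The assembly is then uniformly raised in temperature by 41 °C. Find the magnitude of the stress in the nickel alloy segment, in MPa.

Free thermal expansion of the whole bar: Σ αᵢΔT Lᵢ = 12.8×10⁻⁶×41×475 + 11.9×10⁻⁶×41×290 + 12.8×10⁻⁶×41×850 = 0.8369 mm.
The walls prevent any net length change, so an axial force P (same in every segment) develops. Compatibility: P · Σ Lᵢ/(AᵢEᵢ) = δ_free.
The series flexibility is Σ Lᵢ/(AᵢEᵢ) = 475/(235×196×10³) + 290/(850×26×10³) + 850/(2325×206×10³) = 2.521×10⁻⁵ mm/N.
P = 0.8369 / 2.521×10⁻⁵ = 33200 N = 33.2 kN, compressive.
σ_{nickel alloy} = P / A = 33200 / 235 = 141.3 MPa.

σ ≈ 141 MPa (compressive)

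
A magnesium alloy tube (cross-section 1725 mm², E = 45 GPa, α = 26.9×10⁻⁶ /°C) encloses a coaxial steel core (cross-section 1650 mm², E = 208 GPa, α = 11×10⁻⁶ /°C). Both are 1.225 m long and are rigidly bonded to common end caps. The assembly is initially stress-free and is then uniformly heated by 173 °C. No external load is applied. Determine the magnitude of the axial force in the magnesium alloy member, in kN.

Equilibrium of a rigid end plate with no external load gives equal and opposite internal forces ±P in the two members. Since α_{magnesium alloy} > α_{steel}, heating drives the magnesium alloy into compression and the steel into tension.
Equating the net (thermal + elastic) strains gives |α₁ − α₂|·ΔT = P·[1/(A₁E₁) + 1/(A₂E₂)].
|α₁ − α₂|·ΔT = 15.9×10⁻⁶ × 173 = 0.002751.
1/(A₁E₁) + 1/(A₂E₂) = 1/(1725×45×10³) + 1/(1650×208×10³) = 1.58×10⁻⁸ N⁻¹.
So P = 0.002751 / 1.58×10⁻⁸ = 174.1 kN.

P ≈ 174 kN (compressive in the magnesium alloy)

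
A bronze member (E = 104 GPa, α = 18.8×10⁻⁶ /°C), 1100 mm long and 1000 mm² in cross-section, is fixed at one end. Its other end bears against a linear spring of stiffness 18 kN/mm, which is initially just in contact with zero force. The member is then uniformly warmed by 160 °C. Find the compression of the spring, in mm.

If the spring were absent the member would lengthen by αΔT L = 18.8×10⁻⁶ × 160 × 1100 = 3.309 mm.
Let P be the compressive force at the spring. The member shortens elastically by PL/(AE) and the spring compresses by P/k; together these equal δ_free.
So P = δ_free / [L/(AE) + 1/k] = 3.309 / [ 1100/(1000×104×10³) + 1/(18×10³) ].
P = 3.309 / 6.613×10⁻⁵ = 50030 N.
Spring compression = P/k = 50030/(18×10³) = 2.78 mm.

δ ≈ 2.78 mm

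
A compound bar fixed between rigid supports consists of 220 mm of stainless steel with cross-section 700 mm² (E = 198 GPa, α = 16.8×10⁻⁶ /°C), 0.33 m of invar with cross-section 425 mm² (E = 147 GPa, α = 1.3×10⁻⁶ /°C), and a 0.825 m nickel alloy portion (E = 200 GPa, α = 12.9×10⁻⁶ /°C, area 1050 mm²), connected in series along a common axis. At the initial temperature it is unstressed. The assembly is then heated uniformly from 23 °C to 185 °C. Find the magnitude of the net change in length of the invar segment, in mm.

|ΔL| ≈ 1.1 mm

With the walls removed the bar would change length by δ_free = Σ αᵢΔT Lᵢ = 16.8×10⁻⁶×162×220 + 1.3×10⁻⁶×162×330 + 12.9×10⁻⁶×162×825 = 2.392 mm.
The rigid supports impose zero overall length change; the single axial force P common to all segments must satisfy P Σ Lᵢ/(AᵢEᵢ) = δ_free.
Σ Lᵢ/(AᵢEᵢ) = 220/(700×198×10³) + 330/(425×147×10³) + 825/(1050×200×10³) = 1.08×10⁻⁵ mm/N.
P = 2.392 / 1.08×10⁻⁵ = 221600 N = 221.6 kN, compressive.
For the invar segment, free thermal change = 1.3×10⁻⁶×162×330 = 0.0695 mm and elastic change from P = 221600×330/(425×147×10³) = 1.17 mm; these oppose, so the net change is 1.1 mm (segment shortens).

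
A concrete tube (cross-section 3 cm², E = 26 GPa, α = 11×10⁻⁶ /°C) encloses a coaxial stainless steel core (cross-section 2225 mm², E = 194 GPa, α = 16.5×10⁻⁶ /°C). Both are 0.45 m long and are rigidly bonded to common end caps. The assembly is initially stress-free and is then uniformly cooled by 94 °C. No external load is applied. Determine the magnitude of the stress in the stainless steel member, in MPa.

σ ≈ 1.78 MPa (tensile)

The stainless steel has the larger α, so on cooling it would change length more than the concrete if both were free. The rigid plates force a common final length, so the stainless steel is put into tension and the concrete into compression, with equal and opposite forces P (no external load).
Equating the net (thermal + elastic) strains gives |α₁ − α₂|·ΔT = P·[1/(A₁E₁) + 1/(A₂E₂)].
|α₁ − α₂|·ΔT = 5.5×10⁻⁶ × 94 = 0.000517.
1/(A₁E₁) + 1/(A₂E₂) = 1/(300×26×10³) + 1/(2225×194×10³) = 1.305×10⁻⁷ N⁻¹.
P = 0.000517 / 1.305×10⁻⁷ = 3961 N = 3.961 kN.
σ_{stainless steel} = P/A₂ = 3961/2225 = 1.78 MPa, tensile.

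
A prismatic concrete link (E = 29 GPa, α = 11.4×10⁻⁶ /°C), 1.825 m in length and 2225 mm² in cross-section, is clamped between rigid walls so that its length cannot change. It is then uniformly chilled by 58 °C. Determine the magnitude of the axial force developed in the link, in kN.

Full restraint means ε = 0, so the stress is σ = EαΔT = 29×10³ × 11.4×10⁻⁶ × 58 = 19.17 MPa.
Then P = σA = 19.17 × 2225 mm² = 42.66 kN, tensile.

P ≈ 42.7 kN (tensile)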